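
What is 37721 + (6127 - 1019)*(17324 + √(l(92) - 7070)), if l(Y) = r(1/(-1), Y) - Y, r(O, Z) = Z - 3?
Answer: 88528713 + 5108*I*√7073 ≈ 8.8529e+7 + 4.2959e+5*I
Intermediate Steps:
r(O, Z) = -3 + Z
l(Y) = -3 (l(Y) = (-3 + Y) - Y = -3)
37721 + (6127 - 1019)*(17324 + √(l(92) - 7070)) = 37721 + (6127 - 1019)*(17324 + √(-3 - 7070)) = 37721 + 5108*(17324 + √(-7073)) = 37721 + 5108*(17324 + I*√7073) = 37721 + (88490992 + 5108*I*√7073) = 88528713 + 5108*I*√7073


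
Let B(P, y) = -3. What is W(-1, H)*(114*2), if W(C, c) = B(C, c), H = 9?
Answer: -684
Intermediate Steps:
W(C, c) = -3
W(-1, H)*(114*2) = -342*2 = -3*228 = -684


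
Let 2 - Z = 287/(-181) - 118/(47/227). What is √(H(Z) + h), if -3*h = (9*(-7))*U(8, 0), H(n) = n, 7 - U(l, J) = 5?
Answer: √44543187941/8507 ≈ 24.809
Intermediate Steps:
U(l, J) = 2 (U(l, J) = 7 - 1*5 = 7 - 5 = 2)
Z = 4878769/8507 (Z = 2 - (287/(-181) - 118/(47/227)) = 2 - (287*(-1/181) - 118/(47*(1/227))) = 2 - (-287/181 - 118/47/227) = 2 - (-287/181 - 118*227/47) = 2 - (-287/181 - 26786/47) = 2 - 1*(-4861755/8507) = 2 + 4861755/8507 = 4878769/8507 ≈ 573.50)
h = 42 (h = -9*(-7)*2/3 = -(-21)*2 = -⅓*(-126) = 42)
√(H(Z) + h) = √(4878769/8507 + 42) = √(5236063/8507) = √44543187941/8507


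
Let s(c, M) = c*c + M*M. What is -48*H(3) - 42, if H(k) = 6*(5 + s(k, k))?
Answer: -6666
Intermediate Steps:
s(c, M) = M**2 + c**2 (s(c, M) = c**2 + M**2 = M**2 + c**2)
H(k) = 30 + 12*k**2 (H(k) = 6*(5 + (k**2 + k**2)) = 6*(5 + 2*k**2) = 30 + 12*k**2)
-48*H(3) - 42 = -48*(30 + 12*3**2) - 42 = -48*(30 + 12*9) - 42 = -48*(30 + 108) - 42 = -48*138 - 42 = -6624 - 42 = -6666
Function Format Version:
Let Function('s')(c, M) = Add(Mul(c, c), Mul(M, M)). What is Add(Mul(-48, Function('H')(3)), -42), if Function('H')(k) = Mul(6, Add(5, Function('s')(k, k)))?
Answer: -6666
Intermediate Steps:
Function('s')(c, M) = Add(Pow(M, 2), Pow(c, 2)) (Function('s')(c, M) = Add(Pow(c, 2), Pow(M, 2)) = Add(Pow(M, 2), Pow(c, 2)))
Function('H')(k) = Add(30, Mul(12, Pow(k, 2))) (Function('H')(k) = Mul(6, Add(5, Add(Pow(k, 2), Pow(k, 2)))) = Mul(6, Add(5, Mul(2, Pow(k, 2)))) = Add(30, Mul(12, Pow(k, 2))))
Add(Mul(-48, Function('H')(3)), -42) = Add(Mul(-48, Add(30, Mul(12, Pow(3, 2)))), -42) = Add(Mul(-48, Add(30, Mul(12, 9))), -42) = Add(Mul(-48, Add(30, 108)), -42) = Add(Mul(-48, 138), -42) = Add(-6624, -42) = -6666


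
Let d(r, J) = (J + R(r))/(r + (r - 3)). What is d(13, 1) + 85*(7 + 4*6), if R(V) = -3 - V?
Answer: 60590/23 ≈ 2634.3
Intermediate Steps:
d(r, J) = (-3 + J - r)/(-3 + 2*r) (d(r, J) = (J + (-3 - r))/(r + (r - 3)) = (-3 + J - r)/(r + (-3 + r)) = (-3 + J - r)/(-3 + 2*r))
d(13, 1) + 85*(7 + 4*6) = (-3 + 1 - 1*13)/(-3 + 2*13) + 85*(7 + 4*6) = (-3 + 1 - 13)/(-3 + 26) + 85*(7 + 24) = -15/23 + 85*31 = (1/23)*(-15) + 2635 = -15/23 + 2635 = 60590/23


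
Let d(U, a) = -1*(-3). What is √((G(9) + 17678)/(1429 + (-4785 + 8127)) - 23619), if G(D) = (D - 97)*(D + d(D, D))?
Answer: I*√537546790417/4771 ≈ 153.67*I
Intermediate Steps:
d(U, a) = 3
G(D) = (-97 + D)*(3 + D) (G(D) = (D - 97)*(D + 3) = (-97 + D)*(3 + D))
√((G(9) + 17678)/(1429 + (-4785 + 8127)) - 23619) = √(((-291 + 9² - 94*9) + 17678)/(1429 + (-4785 + 8127)) - 23619) = √(((-291 + 81 - 846) + 17678)/(1429 + 3342) - 23619) = √((-1056 + 17678)/4771 - 23619) = √(16622*(1/4771) - 23619) = √(16622/4771 - 23619) = √(-112669627/4771) = I*√537546790417/4771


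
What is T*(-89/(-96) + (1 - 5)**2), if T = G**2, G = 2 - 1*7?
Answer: 40625/96 ≈ 423.18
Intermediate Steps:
G = -5 (G = 2 - 7 = -5)
T = 25 (T = (-5)**2 = 25)
T*(-89/(-96) + (1 - 5)**2) = 25*(-89/(-96) + (1 - 5)**2) = 25*(-89*(-1/96) + (-4)**2) = 25*(89/96 + 16) = 25*(1625/96) = 40625/96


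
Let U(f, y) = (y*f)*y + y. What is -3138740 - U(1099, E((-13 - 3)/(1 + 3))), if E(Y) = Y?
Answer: -3156320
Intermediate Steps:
U(f, y) = y + f*y² (U(f, y) = (f*y)*y + y = f*y² + y = y + f*y²)
-3138740 - U(1099, E((-13 - 3)/(1 + 3))) = -3138740 - (-13 - 3)/(1 + 3)*(1 + 1099*((-13 - 3)/(1 + 3))) = -3138740 - (-16/4)*(1 + 1099*(-16/4)) = -3138740 - (-16*¼)*(1 + 1099*(-16*¼)) = -3138740 - (-4)*(1 + 1099*(-4)) = -3138740 - (-4)*(1 - 4396) = -3138740 - (-4)*(-4395) = -3138740 - 1*17580 = -3138740 - 17580 = -3156320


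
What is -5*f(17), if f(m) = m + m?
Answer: -170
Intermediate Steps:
f(m) = 2*m
-5*f(17) = -10*17 = -5*34 = -170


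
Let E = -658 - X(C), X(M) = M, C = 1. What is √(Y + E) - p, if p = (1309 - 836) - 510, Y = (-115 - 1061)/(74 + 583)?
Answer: 37 + I*√31692147/219 ≈ 37.0 + 25.706*I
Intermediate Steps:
Y = -392/219 (Y = -1176/657 = -1176*1/657 = -392/219 ≈ -1.7900)
E = -659 (E = -658 - 1*1 = -658 - 1 = -659)
p = -37 (p = 473 - 510 = -37)
√(Y + E) - p = √(-392/219 - 659) - 1*(-37) = √(-144713/219) + 37 = I*√31692147/219 + 37 = 37 + I*√31692147/219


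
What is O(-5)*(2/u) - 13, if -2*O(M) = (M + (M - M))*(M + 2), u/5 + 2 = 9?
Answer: -94/7 ≈ -13.429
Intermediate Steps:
u = 35 (u = -10 + 5*9 = -10 + 45 = 35)
O(M) = -M*(2 + M)/2 (O(M) = -(M + (M - M))*(M + 2)/2 = -(M + 0)*(2 + M)/2 = -M*(2 + M)/2)
O(-5)*(2/u) - 13 = (-1/2*(-5)*(2 - 5))*(2/35) - 13 = (-1/2*(-5)*(-3))*(2*(1/35)) - 13 = -15/2*2/35 - 13 = -3/7 - 13 = -94/7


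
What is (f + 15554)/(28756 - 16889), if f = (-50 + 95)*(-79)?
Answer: 11999/11867 ≈ 1.0111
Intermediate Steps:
f = -3555 (f = 45*(-79) = -3555)
(f + 15554)/(28756 - 16889) = (-3555 + 15554)/(28756 - 16889) = 11999/11867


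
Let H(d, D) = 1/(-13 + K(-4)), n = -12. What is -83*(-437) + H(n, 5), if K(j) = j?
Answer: 616606/17 ≈ 36271.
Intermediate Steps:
H(d, D) = -1/17 (H(d, D) = 1/(-13 - 4) = 1/(-17) = -1/17)
-83*(-437) + H(n, 5) = -83*(-437) - 1/17 = 36271 - 1/17 = 616606/17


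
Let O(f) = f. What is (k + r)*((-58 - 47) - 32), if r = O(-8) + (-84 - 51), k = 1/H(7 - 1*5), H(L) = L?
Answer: 39045/2 ≈ 19523.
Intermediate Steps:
k = 1/2 (k = 1/(7 - 1*5) = 1/(7 - 5) = 1/2 ≈ 0.50000)
r = -143 (r = -8 + (-84 - 51) = -8 - 135 = -143)
(k + r)*((-58 - 47) - 32) = (1/2 - 143)*((-58 - 47) - 32) = -285*(-105 - 32)/2 = -285/2*(-137) = 39045/2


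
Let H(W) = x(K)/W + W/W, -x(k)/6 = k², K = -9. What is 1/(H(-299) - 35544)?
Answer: -299/10626871 ≈ -2.8136e-5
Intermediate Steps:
x(k) = -6*k²
H(W) = 1 - 486/W (H(W) = (-6*(-9)²)/W + W/W = (-6*81)/W + 1 = -486/W + 1 = 1 - 486/W)
1/(H(-299) - 35544) = 1/((-486 - 299)/(-299) - 35544) = 1/(-1/299*(-785) - 35544) = 1/(785/299 - 35544) = 1/(-10626871/299) = -299/10626871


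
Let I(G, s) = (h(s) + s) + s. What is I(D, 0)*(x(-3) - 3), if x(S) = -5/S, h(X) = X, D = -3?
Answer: 0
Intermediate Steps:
I(G, s) = 3*s (I(G, s) = (s + s) + s = 2*s + s = 3*s)
I(D, 0)*(x(-3) - 3) = (3*0)*(-5/(-3) - 3) = 0*(-5*(-⅓) - 3) = 0*(5/3 - 3) = 0*(-4/3) = 0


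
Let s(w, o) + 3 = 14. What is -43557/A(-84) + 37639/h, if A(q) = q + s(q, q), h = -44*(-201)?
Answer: 387965755/645612 ≈ 600.93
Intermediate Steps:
h = 8844
s(w, o) = 11 (s(w, o) = -3 + 14 = 11)
A(q) = 11 + q (A(q) = q + 11 = 11 + q)
-43557/A(-84) + 37639/h = -43557/(11 - 84) + 37639/8844 = -43557/(-73) + 37639*(1/8844) = -43557*(-1/73) + 37639/8844 = 43557/73 + 37639/8844 = 387965755/645612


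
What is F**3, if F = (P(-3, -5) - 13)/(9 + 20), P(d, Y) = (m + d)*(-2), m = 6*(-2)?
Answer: 4913/24389 ≈ 0.20144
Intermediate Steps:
m = -12
P(d, Y) = 24 - 2*d (P(d, Y) = (-12 + d)*(-2) = 24 - 2*d)
F = 17/29 (F = ((24 - 2*(-3)) - 13)/(9 + 20) = ((24 + 6) - 13)/29 = (30 - 13)*(1/29) = 17*(1/29) = 17/29 ≈ 0.58621)
F**3 = (17/29)**3 = 4913/24389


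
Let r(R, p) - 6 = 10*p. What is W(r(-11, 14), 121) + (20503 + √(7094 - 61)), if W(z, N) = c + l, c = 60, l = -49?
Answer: 20514 + √7033 ≈ 20598.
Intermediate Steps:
r(R, p) = 6 + 10*p
W(z, N) = 11 (W(z, N) = 60 - 49 = 11)
W(r(-11, 14), 121) + (20503 + √(7094 - 61)) = 11 + (20503 + √(7094 - 61)) = 11 + (20503 + √7033) = 20514 + √7033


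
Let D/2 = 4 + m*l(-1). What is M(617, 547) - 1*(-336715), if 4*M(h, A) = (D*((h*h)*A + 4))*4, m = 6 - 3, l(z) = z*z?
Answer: 2915653133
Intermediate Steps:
l(z) = z²
m = 3
D = 14 (D = 2*(4 + 3*(-1)²) = 2*(4 + 3*1) = 2*(4 + 3) = 2*7 = 14)
M(h, A) = 56 + 14*A*h² (M(h, A) = ((14*((h*h)*A + 4))*4)/4 = ((14*(h²*A + 4))*4)/4 = ((14*(A*h² + 4))*4)/4 = ((14*(4 + A*h²))*4)/4 = ((56 + 14*A*h²)*4)/4 = (224 + 56*A*h²)/4 = 56 + 14*A*h²)
M(617, 547) - 1*(-336715) = (56 + 14*547*617²) - 1*(-336715) = (56 + 14*547*380689) + 336715 = (56 + 2915316362) + 336715 = 2915316418 + 336715 = 2915653133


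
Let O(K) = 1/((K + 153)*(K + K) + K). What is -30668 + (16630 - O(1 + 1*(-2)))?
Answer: -4281589/305 ≈ -14038.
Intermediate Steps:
O(K) = 1/(K + 2*K*(153 + K)) (O(K) = 1/((153 + K)*(2*K) + K) = 1/(2*K*(153 + K) + K) = 1/(K + 2*K*(153 + K)))
-30668 + (16630 - O(1 + 1*(-2))) = -30668 + (16630 - 1/((1 + 1*(-2))*(307 + 2*(1 + 1*(-2))))) = -30668 + (16630 - 1/((1 - 2)*(307 + 2*(1 - 2)))) = -30668 + (16630 - 1/((-1)*(307 + 2*(-1)))) = -30668 + (16630 - (-1)/(307 - 2)) = -30668 + (16630 - (-1)/305) = -30668 + (16630 - 1*(-1/305)) = -30668 + (16630 + 1/305) = -30668 + 5072151/305 = -4281589/305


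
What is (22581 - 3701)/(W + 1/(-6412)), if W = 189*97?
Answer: 24211712/23510239 ≈ 1.0298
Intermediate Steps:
W = 18333
(22581 - 3701)/(W + 1/(-6412)) = (22581 - 3701)/(18333 + 1/(-6412)) = 18880/(18333 - 1/6412) = 18880/(117551195/6412) = 18880*(6412/117551195) = 24211712/23510239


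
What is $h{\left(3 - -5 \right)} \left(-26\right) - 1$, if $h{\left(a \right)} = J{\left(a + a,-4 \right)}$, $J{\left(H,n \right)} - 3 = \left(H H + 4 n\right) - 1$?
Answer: $-6293$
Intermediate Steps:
$J{\left(H,n \right)} = 2 + H^{2} + 4 n$ ($J{\left(H,n \right)} = 3 - \left(1 - 4 n - H H\right) = 3 - \left(1 - H^{2} - 4 n\right) = 3 + \left(-1 + H^{2} + 4 n\right) = 2 + H^{2} + 4 n$)
$h{\left(a \right)} = -14 + 4 a^{2}$ ($h{\left(a \right)} = 2 + \left(a + a\right)^{2} + 4 \left(-4\right) = 2 + \left(2 a\right)^{2} - 16 = 2 + 4 a^{2} - 16 = -14 + 4 a^{2}$)
$h{\left(3 - -5 \right)} \left(-26\right) - 1 = \left(-14 + 4 \left(3 - -5\right)^{2}\right) \left(-26\right) - 1 = \left(-14 + 4 \left(3 + 5\right)^{2}\right) \left(-26\right) - 1 = \left(-14 + 4 \cdot 8^{2}\right) \left(-26\right) - 1 = \left(-14 + 4 \cdot 64\right) \left(-26\right) - 1 = \left(-14 + 256\right) \left(-26\right) - 1 = 242 \left(-26\right) - 1 = -6292 - 1 = -6293$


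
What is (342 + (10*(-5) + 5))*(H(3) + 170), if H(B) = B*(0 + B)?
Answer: 53163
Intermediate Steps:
H(B) = B² (H(B) = B*B = B²)
(342 + (10*(-5) + 5))*(H(3) + 170) = (342 + (10*(-5) + 5))*(3² + 170) = (342 + (-50 + 5))*(9 + 170) = (342 - 45)*179 = 297*179 = 53163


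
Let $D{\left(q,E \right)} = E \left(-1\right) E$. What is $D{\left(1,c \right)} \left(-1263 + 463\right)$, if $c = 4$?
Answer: $12800$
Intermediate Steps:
$D{\left(q,E \right)} = - E^{2}$ ($D{\left(q,E \right)} = - E E = - E^{2}$)
$D{\left(1,c \right)} \left(-1263 + 463\right) = - 4^{2} \left(-1263 + 463\right) = \left(-1\right) 16 \left(-800\right) = \left(-16\right) \left(-800\right) = 12800$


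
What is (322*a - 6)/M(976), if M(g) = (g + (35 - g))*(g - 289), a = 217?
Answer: 69868/24045 ≈ 2.9057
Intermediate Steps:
M(g) = -10115 + 35*g (M(g) = 35*(-289 + g) = -10115 + 35*g)
(322*a - 6)/M(976) = (322*217 - 6)/(-10115 + 35*976) = (69874 - 6)/(-10115 + 34160) = 69868/24045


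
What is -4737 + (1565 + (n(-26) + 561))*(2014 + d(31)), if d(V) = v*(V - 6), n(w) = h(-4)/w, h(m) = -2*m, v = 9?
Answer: 61810945/13 ≈ 4.7547e+6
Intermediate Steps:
n(w) = 8/w (n(w) = (-2*(-4))/w = 8/w)
d(V) = -54 + 9*V (d(V) = 9*(V - 6) = 9*(-6 + V) = -54 + 9*V)
-4737 + (1565 + (n(-26) + 561))*(2014 + d(31)) = -4737 + (1565 + (8/(-26) + 561))*(2014 + (-54 + 9*31)) = -4737 + (1565 + (8*(-1/26) + 561))*(2014 + (-54 + 279)) = -4737 + (1565 + (-4/13 + 561))*(2014 + 225) = -4737 + (1565 + 7289/13)*2239 = -4737 + (27634/13)*2239 = -4737 + 61872526/13 = 61810945/13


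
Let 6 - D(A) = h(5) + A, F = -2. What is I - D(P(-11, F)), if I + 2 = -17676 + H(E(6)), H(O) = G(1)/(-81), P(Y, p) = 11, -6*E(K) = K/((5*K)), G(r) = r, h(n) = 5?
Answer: -1431109/81 ≈ -17668.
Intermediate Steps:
E(K) = -1/30 (E(K) = -K/(6*(5*K)) = -K*1/(5*K)/6 = -⅙*⅕ = -1/30)
D(A) = 1 - A (D(A) = 6 - (5 + A) = 6 + (-5 - A) = 1 - A)
H(O) = -1/81 (H(O) = 1/(-81) = 1*(-1/81) = -1/81)
I = -1431919/81 (I = -2 + (-17676 - 1/81) = -2 - 1431757/81 = -1431919/81 ≈ -17678.)
I - D(P(-11, F)) = -1431919/81 - (1 - 1*11) = -1431919/81 - (1 - 11) = -1431919/81 - 1*(-10) = -1431919/81 + 10 = -1431109/81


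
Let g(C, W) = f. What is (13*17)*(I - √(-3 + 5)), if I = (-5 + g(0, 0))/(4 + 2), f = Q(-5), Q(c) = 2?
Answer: -221/2 - 221*√2 ≈ -423.04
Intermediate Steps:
f = 2
g(C, W) = 2
I = -½ (I = (-5 + 2)/(4 + 2) = -3/6 = -3*⅙ = -½ ≈ -0.50000)
(13*17)*(I - √(-3 + 5)) = (13*17)*(-½ - √(-3 + 5)) = 221*(-½ - √2) = -221/2 - 221*√2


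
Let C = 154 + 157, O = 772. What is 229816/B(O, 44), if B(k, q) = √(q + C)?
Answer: 229816*√355/355 ≈ 12197.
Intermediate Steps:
C = 311
B(k, q) = √(311 + q) (B(k, q) = √(q + 311) = √(311 + q))
229816/B(O, 44) = 229816/(√(311 + 44)) = 229816/(√355) = 229816*(√355/355) = 229816*√355/355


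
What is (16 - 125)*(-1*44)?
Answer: 4796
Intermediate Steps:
(16 - 125)*(-1*44) = -109*(-44) = 4796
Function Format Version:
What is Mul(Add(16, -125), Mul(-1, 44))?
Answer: 4796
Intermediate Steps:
Mul(Add(16, -125), Mul(-1, 44)) = Mul(-109, -44) = 4796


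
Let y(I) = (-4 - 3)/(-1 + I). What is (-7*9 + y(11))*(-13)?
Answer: 8281/10 ≈ 828.10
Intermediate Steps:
y(I) = -7/(-1 + I)
(-7*9 + y(11))*(-13) = (-7*9 - 7/(-1 + 11))*(-13) = (-63 - 7/10)*(-13) = -637/10*(-13) = 8281/10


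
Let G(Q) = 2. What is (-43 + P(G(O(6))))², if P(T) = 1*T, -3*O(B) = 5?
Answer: 1681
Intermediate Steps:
O(B) = -5/3 (O(B) = -⅓*5 = -5/3)
P(T) = T
(-43 + P(G(O(6))))² = (-43 + 2)² = (-41)² = 1681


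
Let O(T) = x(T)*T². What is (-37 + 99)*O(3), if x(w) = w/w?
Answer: 558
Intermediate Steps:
x(w) = 1
O(T) = T² (O(T) = 1*T² = T²)
(-37 + 99)*O(3) = (-37 + 99)*3² = 62*9 = 558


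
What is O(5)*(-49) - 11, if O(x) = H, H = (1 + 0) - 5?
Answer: 185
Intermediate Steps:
H = -4 (H = 1 - 5 = -4)
O(x) = -4
O(5)*(-49) - 11 = -4*(-49) - 11 = 196 - 11 = 185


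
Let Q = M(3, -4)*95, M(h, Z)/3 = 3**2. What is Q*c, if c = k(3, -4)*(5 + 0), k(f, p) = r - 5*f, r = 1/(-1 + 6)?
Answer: -189810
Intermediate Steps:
M(h, Z) = 27 (M(h, Z) = 3*3**2 = 3*9 = 27)
r = 1/5 ≈ 0.20000
k(f, p) = 1/5 - 5*f
c = -74 (c = (1/5 - 5*3)*(5 + 0) = (1/5 - 15)*5 = -74/5*5 = -74)
Q = 2565 (Q = 27*95 = 2565)
Q*c = 2565*(-74) = -189810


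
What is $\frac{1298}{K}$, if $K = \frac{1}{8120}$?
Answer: $10539760$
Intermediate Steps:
$K = \frac{1}{8120} \approx 0.00012315$
$\frac{1298}{K} = 1298 \frac{1}{\frac{1}{8120}} = 1298 \cdot 8120 = 10539760$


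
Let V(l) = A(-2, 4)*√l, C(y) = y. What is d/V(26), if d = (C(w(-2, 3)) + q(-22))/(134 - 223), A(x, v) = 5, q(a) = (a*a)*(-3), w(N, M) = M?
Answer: 1449*√26/11570 ≈ 0.63859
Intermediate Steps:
q(a) = -3*a² (q(a) = a²*(-3) = -3*a²)
V(l) = 5*√l
d = 1449/89 (d = (3 - 3*(-22)²)/(134 - 223) = (3 - 3*484)/(-89) = (3 - 1452)*(-1/89) = -1449*(-1/89) = 1449/89 ≈ 16.281)
d/V(26) = 1449/(89*((5*√26))) = 1449*(√26/130)/89 = 1449*√26/11570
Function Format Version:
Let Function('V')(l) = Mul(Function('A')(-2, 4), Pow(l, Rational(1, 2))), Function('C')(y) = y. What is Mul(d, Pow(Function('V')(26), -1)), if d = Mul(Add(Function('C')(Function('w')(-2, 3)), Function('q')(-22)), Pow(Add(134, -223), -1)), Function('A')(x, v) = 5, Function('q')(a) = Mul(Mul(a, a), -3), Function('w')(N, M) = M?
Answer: Mul(Rational(1449, 11570), Pow(26, Rational(1, 2))) ≈ 0.63859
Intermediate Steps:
Function('q')(a) = Mul(-3, Pow(a, 2)) (Function('q')(a) = Mul(Pow(a, 2), -3) = Mul(-3, Pow(a, 2)))
Function('V')(l) = Mul(5, Pow(l, Rational(1, 2)))
d = Rational(1449, 89) (d = Mul(Add(3, Mul(-3, Pow(-22, 2))), Pow(Add(134, -223), -1)) = Mul(Add(3, Mul(-3, 484)), Pow(-89, -1)) = Mul(Add(3, -1452), Rational(-1, 89)) = Mul(-1449, Rational(-1, 89)) = Rational(1449, 89) ≈ 16.281)
Mul(d, Pow(Function('V')(26), -1)) = Mul(Rational(1449, 89), Pow(Mul(5, Pow(26, Rational(1, 2))), -1)) = Mul(Rational(1449, 89), Mul(Rational(1, 130), Pow(26, Rational(1, 2)))) = Mul(Rational(1449, 11570), Pow(26, Rational(1, 2)))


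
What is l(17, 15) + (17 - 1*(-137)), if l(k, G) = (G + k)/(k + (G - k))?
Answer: 2342/15 ≈ 156.13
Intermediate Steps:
l(k, G) = (G + k)/G
l(17, 15) + (17 - 1*(-137)) = (15 + 17)/15 + (17 - 1*(-137)) = (1/15)*32 + (17 + 137) = 32/15 + 154 = 2342/15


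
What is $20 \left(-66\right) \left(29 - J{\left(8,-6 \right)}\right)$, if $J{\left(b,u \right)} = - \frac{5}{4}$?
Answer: $-39930$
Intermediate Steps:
$J{\left(b,u \right)} = - \frac{5}{4}$ ($J{\left(b,u \right)} = \left(-5\right) \frac{1}{4} = - \frac{5}{4}$)
$20 \left(-66\right) \left(29 - J{\left(8,-6 \right)}\right) = 20 \left(-66\right) \left(29 - - \frac{5}{4}\right) = - 1320 \left(29 + \frac{5}{4}\right) = \left(-1320\right) \frac{121}{4} = -39930$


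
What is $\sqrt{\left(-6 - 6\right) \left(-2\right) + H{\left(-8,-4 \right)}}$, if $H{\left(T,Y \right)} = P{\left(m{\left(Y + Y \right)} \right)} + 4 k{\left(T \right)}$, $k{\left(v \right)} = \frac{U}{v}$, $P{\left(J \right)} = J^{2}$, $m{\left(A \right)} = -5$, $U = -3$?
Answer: $\frac{\sqrt{202}}{2} \approx 7.1063$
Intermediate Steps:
$k{\left(v \right)} = - \frac{3}{v}$
$H{\left(T,Y \right)} = 25 - \frac{12}{T}$ ($H{\left(T,Y \right)} = \left(-5\right)^{2} + 4 \left(- \frac{3}{T}\right) = 25 - \frac{12}{T}$)
$\sqrt{\left(-6 - 6\right) \left(-2\right) + H{\left(-8,-4 \right)}} = \sqrt{\left(-6 - 6\right) \left(-2\right) + \left(25 - \frac{12}{-8}\right)} = \sqrt{\left(-12\right) \left(-2\right) + \left(25 - - \frac{3}{2}\right)} = \sqrt{24 + \left(25 + \frac{3}{2}\right)} = \sqrt{24 + \frac{53}{2}} = \sqrt{\frac{101}{2}} = \frac{\sqrt{202}}{2}$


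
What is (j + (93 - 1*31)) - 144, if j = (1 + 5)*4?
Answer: -58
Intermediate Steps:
j = 24 (j = 6*4 = 24)
(j + (93 - 1*31)) - 144 = (24 + (93 - 1*31)) - 144 = (24 + (93 - 31)) - 144 = (24 + 62) - 144 = 86 - 144 = -58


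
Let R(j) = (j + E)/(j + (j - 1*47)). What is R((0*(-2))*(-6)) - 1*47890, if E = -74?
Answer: -2250756/47 ≈ -47888.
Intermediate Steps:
R(j) = (-74 + j)/(-47 + 2*j) (R(j) = (j - 74)/(j + (j - 1*47)) = (-74 + j)/(j + (j - 47)) = (-74 + j)/(j + (-47 + j)) = (-74 + j)/(-47 + 2*j))
R((0*(-2))*(-6)) - 1*47890 = (-74 + (0*(-2))*(-6))/(-47 + 2*((0*(-2))*(-6))) - 1*47890 = (-74 + 0*(-6))/(-47 + 2*(0*(-6))) - 47890 = (-74 + 0)/(-47 + 2*0) - 47890 = -74/(-47 + 0) - 47890 = -74/(-47) - 47890 = -1/47*(-74) - 47890 = 74/47 - 47890 = -2250756/47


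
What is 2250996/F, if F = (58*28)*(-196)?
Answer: -562749/79576 ≈ -7.0718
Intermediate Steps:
F = -318304 (F = 1624*(-196) = -318304)
2250996/F = 2250996/(-318304) = 2250996*(-1/318304) = -562749/79576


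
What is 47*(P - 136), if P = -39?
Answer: -8225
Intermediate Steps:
47*(P - 136) = 47*(-39 - 136) = 47*(-175) = -8225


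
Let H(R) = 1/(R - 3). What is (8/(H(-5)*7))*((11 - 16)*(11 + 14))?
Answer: 8000/7 ≈ 1142.9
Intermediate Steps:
H(R) = 1/(-3 + R)
(8/(H(-5)*7))*((11 - 16)*(11 + 14)) = (8/(7/(-3 - 5)))*((11 - 16)*(11 + 14)) = (8/(7/(-8)))*(-5*25) = (8/(-⅛*7))*(-125) = (8/(-7/8))*(-125) = -8/7*8*(-125) = -64/7*(-125) = 8000/7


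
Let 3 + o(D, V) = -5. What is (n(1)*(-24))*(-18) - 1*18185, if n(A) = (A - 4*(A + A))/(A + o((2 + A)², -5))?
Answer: -17753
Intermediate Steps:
o(D, V) = -8 (o(D, V) = -3 - 5 = -8)
n(A) = -7*A/(-8 + A) (n(A) = (A - 4*(A + A))/(A - 8) = (A - 8*A)/(-8 + A) = (-7*A)/(-8 + A) = -7*A/(-8 + A))
(n(1)*(-24))*(-18) - 1*18185 = (-7*1/(-8 + 1)*(-24))*(-18) - 1*18185 = (-7*1/(-7)*(-24))*(-18) - 18185 = (-7*1*(-⅐)*(-24))*(-18) - 18185 = (1*(-24))*(-18) - 18185 = -24*(-18) - 18185 = 432 - 18185 = -17753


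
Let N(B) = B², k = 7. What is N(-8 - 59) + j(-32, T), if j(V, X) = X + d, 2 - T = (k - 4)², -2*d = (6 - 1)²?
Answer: 8939/2 ≈ 4469.5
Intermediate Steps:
d = -25/2 (d = -(6 - 1)²/2 = -½*5² = -½*25 = -25/2 ≈ -12.500)
T = -7 (T = 2 - (7 - 4)² = 2 - 1*3² = 2 - 1*9 = 2 - 9 = -7)
j(V, X) = -25/2 + X (j(V, X) = X - 25/2 = -25/2 + X)
N(-8 - 59) + j(-32, T) = (-8 - 59)² + (-25/2 - 7) = (-67)² - 39/2 = 4489 - 39/2 = 8939/2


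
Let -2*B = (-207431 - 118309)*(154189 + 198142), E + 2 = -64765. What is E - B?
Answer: -57384214737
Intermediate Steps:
E = -64767 (E = -2 - 64765 = -64767)
B = 57384149970 (B = -(-207431 - 118309)*(154189 + 198142)/2 = -(-162870)*352331 = -1/2*(-114768299940) = 57384149970)
E - B = -64767 - 1*57384149970 = -64767 - 57384149970 = -57384214737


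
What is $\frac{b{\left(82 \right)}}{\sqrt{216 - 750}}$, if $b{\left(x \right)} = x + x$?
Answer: $- \frac{82 i \sqrt{534}}{267} \approx - 7.097 i$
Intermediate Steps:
$b{\left(x \right)} = 2 x$
$\frac{b{\left(82 \right)}}{\sqrt{216 - 750}} = \frac{2 \cdot 82}{\sqrt{216 - 750}} = \frac{164}{\sqrt{216 - 750}} = \frac{164}{\sqrt{-534}} = \frac{164}{i \sqrt{534}} = 164 \left(- \frac{i \sqrt{534}}{534}\right) = - \frac{82 i \sqrt{534}}{267}$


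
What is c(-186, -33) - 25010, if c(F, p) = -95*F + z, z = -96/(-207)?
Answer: -506428/69 ≈ -7339.5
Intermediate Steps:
z = 32/69 (z = -96*(-1/207) = 32/69 ≈ 0.46377)
c(F, p) = 32/69 - 95*F (c(F, p) = -95*F + 32/69 = 32/69 - 95*F)
c(-186, -33) - 25010 = (32/69 - 95*(-186)) - 25010 = (32/69 + 17670) - 25010 = 1219262/69 - 25010 = -506428/69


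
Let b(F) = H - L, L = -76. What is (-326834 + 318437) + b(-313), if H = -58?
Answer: -8379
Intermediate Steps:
b(F) = 18 (b(F) = -58 - 1*(-76) = -58 + 76 = 18)
(-326834 + 318437) + b(-313) = (-326834 + 318437) + 18 = -8397 + 18 = -8379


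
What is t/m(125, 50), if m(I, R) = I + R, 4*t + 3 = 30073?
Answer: 3007/70 ≈ 42.957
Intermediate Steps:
t = 15035/2 (t = -¾ + (¼)*30073 = -¾ + 30073/4 = 15035/2 ≈ 7517.5)
t/m(125, 50) = 15035/(2*(125 + 50)) = (15035/2)/175 = (15035/2)*(1/175) = 3007/70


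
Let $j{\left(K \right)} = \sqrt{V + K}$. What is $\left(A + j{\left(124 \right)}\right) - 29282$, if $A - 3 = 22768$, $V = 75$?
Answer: $-6511 + \sqrt{199} \approx -6496.9$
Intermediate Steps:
$A = 22771$ ($A = 3 + 22768 = 22771$)
$j{\left(K \right)} = \sqrt{75 + K}$
$\left(A + j{\left(124 \right)}\right) - 29282 = \left(22771 + \sqrt{75 + 124}\right) - 29282 = \left(22771 + \sqrt{199}\right) - 29282 = -6511 + \sqrt{199}$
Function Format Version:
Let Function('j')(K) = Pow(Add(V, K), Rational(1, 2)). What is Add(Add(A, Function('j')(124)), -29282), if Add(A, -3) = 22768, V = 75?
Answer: Add(-6511, Pow(199, Rational(1, 2))) ≈ -6496.9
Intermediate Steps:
A = 22771 (A = Add(3, 22768) = 22771)
Function('j')(K) = Pow(Add(75, K), Rational(1, 2))
Add(Add(A, Function('j')(124)), -29282) = Add(Add(22771, Pow(Add(75, 124), Rational(1, 2))), -29282) = Add(Add(22771, Pow(199, Rational(1, 2))), -29282) = Add(-6511, Pow(199, Rational(1, 2)))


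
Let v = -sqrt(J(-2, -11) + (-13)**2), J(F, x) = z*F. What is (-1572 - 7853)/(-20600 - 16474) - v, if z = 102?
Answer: 9425/37074 + I*sqrt(35) ≈ 0.25422 + 5.9161*I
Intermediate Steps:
J(F, x) = 102*F
v = -I*sqrt(35) (v = -sqrt(102*(-2) + (-13)**2) = -sqrt(-204 + 169) = -sqrt(-35) = -I*sqrt(35) ≈ -5.9161*I)
(-1572 - 7853)/(-20600 - 16474) - v = (-1572 - 7853)/(-20600 - 16474) - (-1)*I*sqrt(35) = -9425/(-37074) + I*sqrt(35) = -9425*(-1/37074) + I*sqrt(35) = 9425/37074 + I*sqrt(35)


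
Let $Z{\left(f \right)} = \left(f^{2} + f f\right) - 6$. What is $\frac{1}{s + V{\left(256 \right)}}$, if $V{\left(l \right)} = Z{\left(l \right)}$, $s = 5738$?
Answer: $\frac{1}{136804} \approx 7.3097 \cdot 10^{-6}$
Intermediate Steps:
$Z{\left(f \right)} = -6 + 2 f^{2}$ ($Z{\left(f \right)} = \left(f^{2} + f^{2}\right) - 6 = 2 f^{2} - 6 = -6 + 2 f^{2}$)
$V{\left(l \right)} = -6 + 2 l^{2}$
$\frac{1}{s + V{\left(256 \right)}} = \frac{1}{5738 - \left(6 - 2 \cdot 256^{2}\right)} = \frac{1}{5738 + \left(-6 + 2 \cdot 65536\right)} = \frac{1}{5738 + \left(-6 + 131072\right)} = \frac{1}{5738 + 131066} = \frac{1}{136804}$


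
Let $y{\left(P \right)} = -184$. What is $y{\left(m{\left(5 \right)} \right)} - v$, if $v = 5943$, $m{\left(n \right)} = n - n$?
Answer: $-6127$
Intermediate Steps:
$m{\left(n \right)} = 0$
$y{\left(m{\left(5 \right)} \right)} - v = -184 - 5943 = -6127$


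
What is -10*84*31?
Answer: -26040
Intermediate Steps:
-10*84*31 = -840*31 = -26040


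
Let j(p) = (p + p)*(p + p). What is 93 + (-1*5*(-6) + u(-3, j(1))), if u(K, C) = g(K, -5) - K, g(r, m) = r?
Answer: 123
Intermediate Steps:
j(p) = 4*p² (j(p) = (2*p)*(2*p) = 4*p²)
u(K, C) = 0 (u(K, C) = K - K = 0)
93 + (-1*5*(-6) + u(-3, j(1))) = 93 + (-1*5*(-6) + 0) = 93 + (-5*(-6) + 0) = 93 + (30 + 0) = 93 + 30 = 123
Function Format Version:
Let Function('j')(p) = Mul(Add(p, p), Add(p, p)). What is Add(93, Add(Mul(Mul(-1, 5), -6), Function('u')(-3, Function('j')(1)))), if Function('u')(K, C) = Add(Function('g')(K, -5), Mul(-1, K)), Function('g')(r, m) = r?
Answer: 123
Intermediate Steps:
Function('j')(p) = Mul(4, Pow(p, 2)) (Function('j')(p) = Mul(Mul(2, p), Mul(2, p)) = Mul(4, Pow(p, 2)))
Function('u')(K, C) = 0 (Function('u')(K, C) = Add(K, Mul(-1, K)) = 0)
Add(93, Add(Mul(Mul(-1, 5), -6), Function('u')(-3, Function('j')(1)))) = Add(93, Add(Mul(Mul(-1, 5), -6), 0)) = Add(93, Add(Mul(-5, -6), 0)) = Add(93, Add(30, 0)) = Add(93, 30) = 123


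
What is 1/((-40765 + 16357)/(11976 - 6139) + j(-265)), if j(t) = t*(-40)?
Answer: 5837/61847792 ≈ 9.4377e-5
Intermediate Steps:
j(t) = -40*t
1/((-40765 + 16357)/(11976 - 6139) + j(-265)) = 1/((-40765 + 16357)/(11976 - 6139) - 40*(-265)) = 1/(-24408/5837 + 10600) = 1/(61847792/5837) = 5837/61847792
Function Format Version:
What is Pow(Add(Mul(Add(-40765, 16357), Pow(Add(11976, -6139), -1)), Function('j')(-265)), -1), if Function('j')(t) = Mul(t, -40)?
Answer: Rational(5837, 61847792) ≈ 9.4377e-5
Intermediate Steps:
Function('j')(t) = Mul(-40, t)
Pow(Add(Mul(Add(-40765, 16357), Pow(Add(11976, -6139), -1)), Function('j')(-265)), -1) = Pow(Add(Mul(Add(-40765, 16357), Pow(Add(11976, -6139), -1)), Mul(-40, -265)), -1) = Pow(Add(Mul(-24408, Pow(5837, -1)), 10600), -1) = Pow(Add(Mul(-24408, Rational(1, 5837)), 10600), -1) = Pow(Add(Rational(-24408, 5837), 10600), -1) = Pow(Rational(61847792, 5837), -1) = Rational(5837, 61847792)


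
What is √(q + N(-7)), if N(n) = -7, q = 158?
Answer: √151 ≈ 12.288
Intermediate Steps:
√(q + N(-7)) = √(158 - 7) = √151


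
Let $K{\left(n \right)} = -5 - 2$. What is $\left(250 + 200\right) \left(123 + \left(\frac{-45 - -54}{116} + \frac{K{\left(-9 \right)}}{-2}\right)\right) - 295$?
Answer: $\frac{3286565}{58} \approx 56665.0$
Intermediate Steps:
$K{\left(n \right)} = -7$ ($K{\left(n \right)} = -5 - 2 = -7$)
$\left(250 + 200\right) \left(123 + \left(\frac{-45 - -54}{116} + \frac{K{\left(-9 \right)}}{-2}\right)\right) - 295 = \left(250 + 200\right) \left(123 + \left(\frac{-45 - -54}{116} - \frac{7}{-2}\right)\right) - 295 = 450 \left(123 + \left(\left(-45 + 54\right) \frac{1}{116} - - \frac{7}{2}\right)\right) - 295 = 450 \left(123 + \left(9 \cdot \frac{1}{116} + \frac{7}{2}\right)\right) - 295 = 450 \left(123 + \left(\frac{9}{116} + \frac{7}{2}\right)\right) - 295 = 450 \left(123 + \frac{415}{116}\right) - 295 = 450 \cdot \frac{14683}{116} - 295 = \frac{3303675}{58} - 295 = \frac{3286565}{58}$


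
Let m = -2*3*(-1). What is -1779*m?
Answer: -10674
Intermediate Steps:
m = 6 (m = -6*(-1) = 6)
-1779*m = -1779*6 = -10674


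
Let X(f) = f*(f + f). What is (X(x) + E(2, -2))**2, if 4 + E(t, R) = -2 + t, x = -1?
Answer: 4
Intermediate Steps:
E(t, R) = -6 + t (E(t, R) = -4 + (-2 + t) = -6 + t)
X(f) = 2*f**2 (X(f) = f*(2*f) = 2*f**2)
(X(x) + E(2, -2))**2 = (2*(-1)**2 + (-6 + 2))**2 = (2*1 - 4)**2 = (2 - 4)**2 = (-2)**2 = 4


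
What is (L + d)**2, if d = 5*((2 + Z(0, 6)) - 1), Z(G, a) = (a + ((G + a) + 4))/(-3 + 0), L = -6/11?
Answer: 537289/1089 ≈ 493.38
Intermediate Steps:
L = -6/11 (L = -6*1/11 = -6/11 ≈ -0.54545)
Z(G, a) = -4/3 - 2*a/3 - G/3 (Z(G, a) = (a + (4 + G + a))/(-3) = (4 + G + 2*a)*(-1/3) = -4/3 - 2*a/3 - G/3)
d = -65/3 (d = 5*((2 + (-4/3 - 2/3*6 - 1/3*0)) - 1) = 5*((2 + (-4/3 - 4 + 0)) - 1) = 5*((2 - 16/3) - 1) = 5*(-10/3 - 1) = 5*(-13/3) = -65/3 ≈ -21.667)
(L + d)**2 = (-6/11 - 65/3)**2 = (-733/33)**2 = 537289/1089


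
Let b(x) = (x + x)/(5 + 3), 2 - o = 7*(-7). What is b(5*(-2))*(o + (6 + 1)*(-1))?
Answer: -110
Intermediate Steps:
o = 51 (o = 2 - 7*(-7) = 2 - 1*(-49) = 2 + 49 = 51)
b(x) = x/4 (b(x) = (2*x)/8 = (2*x)*(⅛) = x/4)
b(5*(-2))*(o + (6 + 1)*(-1)) = ((5*(-2))/4)*(51 + (6 + 1)*(-1)) = ((¼)*(-10))*(51 + 7*(-1)) = -5*(51 - 7)/2 = -5/2*44 = -110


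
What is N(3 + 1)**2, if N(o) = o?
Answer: 16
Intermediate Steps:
N(3 + 1)**2 = (3 + 1)**2 = 4**2 = 16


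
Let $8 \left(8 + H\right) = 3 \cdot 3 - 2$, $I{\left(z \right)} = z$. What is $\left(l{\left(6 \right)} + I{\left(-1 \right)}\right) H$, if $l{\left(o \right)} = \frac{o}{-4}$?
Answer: $\frac{285}{16} \approx 17.813$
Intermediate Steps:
$l{\left(o \right)} = - \frac{o}{4}$ ($l{\left(o \right)} = o \left(- \frac{1}{4}\right) = - \frac{o}{4}$)
$H = - \frac{57}{8}$ ($H = -8 + \frac{3 \cdot 3 - 2}{8} = -8 + \frac{9 - 2}{8} = -8 + \frac{1}{8} \cdot 7 = -8 + \frac{7}{8} = - \frac{57}{8} \approx -7.125$)
$\left(l{\left(6 \right)} + I{\left(-1 \right)}\right) H = \left(\left(- \frac{1}{4}\right) 6 - 1\right) \left(- \frac{57}{8}\right) = \left(- \frac{3}{2} - 1\right) \left(- \frac{57}{8}\right) = \left(- \frac{5}{2}\right) \left(- \frac{57}{8}\right) = \frac{285}{16}$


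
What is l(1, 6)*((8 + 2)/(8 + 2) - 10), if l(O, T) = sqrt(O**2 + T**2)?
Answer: -9*sqrt(37) ≈ -54.745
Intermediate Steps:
l(1, 6)*((8 + 2)/(8 + 2) - 10) = sqrt(1**2 + 6**2)*((8 + 2)/(8 + 2) - 10) = sqrt(1 + 36)*(10/10 - 10) = sqrt(37)*(10*(1/10) - 10) = sqrt(37)*(1 - 10) = sqrt(37)*(-9) = -9*sqrt(37)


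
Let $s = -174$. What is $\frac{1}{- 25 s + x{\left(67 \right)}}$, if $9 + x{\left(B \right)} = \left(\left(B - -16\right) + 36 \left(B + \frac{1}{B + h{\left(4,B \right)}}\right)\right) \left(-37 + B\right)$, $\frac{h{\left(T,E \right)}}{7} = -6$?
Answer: $\frac{5}{396171} \approx 1.2621 \cdot 10^{-5}$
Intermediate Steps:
$h{\left(T,E \right)} = -42$ ($h{\left(T,E \right)} = 7 \left(-6\right) = -42$)
$x{\left(B \right)} = -9 + \left(-37 + B\right) \left(16 + \frac{36}{-42 + B} + 37 B\right)$ ($x{\left(B \right)} = -9 + \left(\left(B - -16\right) + 36 \left(B + \frac{1}{B - 42}\right)\right) \left(-37 + B\right) = -9 + \left(\left(B + 16\right) + 36 \left(B + \frac{1}{-42 + B}\right)\right) \left(-37 + B\right) = -9 + \left(\left(16 + B\right) + \left(36 B + \frac{36}{-42 + B}\right)\right) \left(-37 + B\right) = -9 + \left(16 + \frac{36}{-42 + B} + 37 B\right) \left(-37 + B\right) = -9 + \left(-37 + B\right) \left(16 + \frac{36}{-42 + B} + 37 B\right)$)
$\frac{1}{- 25 s + x{\left(67 \right)}} = \frac{1}{\left(-25\right) \left(-174\right) + \frac{23910 - 2907 \cdot 67^{2} + 37 \cdot 67^{3} + 56261 \cdot 67}{-42 + 67}} = \frac{1}{4350 + \frac{23910 - 13049523 + 37 \cdot 300763 + 3769487}{25}} = \frac{1}{4350 + \frac{23910 - 13049523 + 11128231 + 3769487}{25}} = \frac{1}{4350 + \frac{1}{25} \cdot 1872105} = \frac{1}{4350 + \frac{374421}{5}} = \frac{1}{\frac{396171}{5}} = \frac{5}{396171}$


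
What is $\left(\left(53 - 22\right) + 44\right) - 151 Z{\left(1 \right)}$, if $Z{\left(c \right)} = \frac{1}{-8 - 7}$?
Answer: $\frac{1276}{15} \approx 85.067$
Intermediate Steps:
$Z{\left(c \right)} = - \frac{1}{15}$ ($Z{\left(c \right)} = \frac{1}{-15} = - \frac{1}{15}$)
$\left(\left(53 - 22\right) + 44\right) - 151 Z{\left(1 \right)} = \left(\left(53 - 22\right) + 44\right) - - \frac{151}{15} = \left(31 + 44\right) + \frac{151}{15} = 75 + \frac{151}{15} = \frac{1276}{15}$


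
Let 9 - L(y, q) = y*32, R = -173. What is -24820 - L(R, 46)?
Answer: -30365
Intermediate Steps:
L(y, q) = 9 - 32*y (L(y, q) = 9 - y*32 = 9 - 32*y)
-24820 - L(R, 46) = -24820 - (9 - 32*(-173)) = -24820 - (9 + 5536) = -24820 - 1*5545 = -24820 - 5545 = -30365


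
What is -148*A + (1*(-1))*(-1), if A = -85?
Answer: 12581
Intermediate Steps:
-148*A + (1*(-1))*(-1) = -148*(-85) + (1*(-1))*(-1) = 12580 - 1*(-1) = 12580 + 1 = 12581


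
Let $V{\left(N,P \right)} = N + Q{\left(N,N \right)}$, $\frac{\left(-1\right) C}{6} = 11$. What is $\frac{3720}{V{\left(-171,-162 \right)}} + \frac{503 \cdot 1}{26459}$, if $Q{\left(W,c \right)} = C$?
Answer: $- \frac{32769423}{2090261} \approx -15.677$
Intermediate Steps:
$C = -66$ ($C = \left(-6\right) 11 = -66$)
$Q{\left(W,c \right)} = -66$
$V{\left(N,P \right)} = -66 + N$ ($V{\left(N,P \right)} = N - 66 = -66 + N$)
$\frac{3720}{V{\left(-171,-162 \right)}} + \frac{503 \cdot 1}{26459} = \frac{3720}{-66 - 171} + \frac{503 \cdot 1}{26459} = \frac{3720}{-237} + 503 \cdot \frac{1}{26459} = 3720 \left(- \frac{1}{237}\right) + \frac{503}{26459} = - \frac{1240}{79} + \frac{503}{26459} = - \frac{32769423}{2090261}$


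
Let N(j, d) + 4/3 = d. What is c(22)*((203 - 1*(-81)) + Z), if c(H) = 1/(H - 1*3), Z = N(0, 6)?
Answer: 866/57 ≈ 15.193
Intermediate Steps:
N(j, d) = -4/3 + d
Z = 14/3 (Z = -4/3 + 6 = 14/3 ≈ 4.6667)
c(H) = 1/(-3 + H) (c(H) = 1/(H - 3) = 1/(-3 + H))
c(22)*((203 - 1*(-81)) + Z) = ((203 - 1*(-81)) + 14/3)/(-3 + 22) = ((203 + 81) + 14/3)/19 = (284 + 14/3)/19 = (1/19)*(866/3) = 866/57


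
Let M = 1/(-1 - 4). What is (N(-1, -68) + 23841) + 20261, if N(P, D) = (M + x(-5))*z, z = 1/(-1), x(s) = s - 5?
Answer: 220561/5 ≈ 44112.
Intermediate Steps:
x(s) = -5 + s
z = -1 (z = 1*(-1) = -1)
M = -1/5 (M = 1/(-5) = -1/5 ≈ -0.20000)
N(P, D) = 51/5 (N(P, D) = (-1/5 + (-5 - 5))*(-1) = (-1/5 - 10)*(-1) = -51/5*(-1) = 51/5)
(N(-1, -68) + 23841) + 20261 = (51/5 + 23841) + 20261 = 119256/5 + 20261 = 220561/5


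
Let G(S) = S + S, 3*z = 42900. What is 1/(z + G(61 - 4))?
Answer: 1/14414 ≈ 6.9377e-5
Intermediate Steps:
z = 14300 (z = (1/3)*42900 = 14300)
G(S) = 2*S
1/(z + G(61 - 4)) = 1/(14300 + 2*(61 - 4)) = 1/(14300 + 2*57) = 1/(14300 + 114) = 1/14414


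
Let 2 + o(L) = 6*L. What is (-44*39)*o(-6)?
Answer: 65208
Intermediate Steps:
o(L) = -2 + 6*L
(-44*39)*o(-6) = (-44*39)*(-2 + 6*(-6)) = -1716*(-2 - 36) = -1716*(-38) = 65208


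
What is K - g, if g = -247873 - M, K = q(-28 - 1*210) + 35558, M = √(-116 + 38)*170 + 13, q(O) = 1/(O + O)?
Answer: 134919343/476 + 170*I*√78 ≈ 2.8344e+5 + 1501.4*I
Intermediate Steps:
q(O) = 1/(2*O)
M = 13 + 170*I*√78 (M = √(-78)*170 + 13 = (I*√78)*170 + 13 = 170*I*√78 + 13 = 13 + 170*I*√78 ≈ 13.0 + 1501.4*I)
K = 16925607/476 (K = 1/(2*(-28 - 1*210)) + 35558 = 1/(2*(-28 - 210)) + 35558 = (½)/(-238) + 35558 = (½)*(-1/238) + 35558 = -1/476 + 35558 = 16925607/476 ≈ 35558.)
g = -247886 - 170*I*√78 (g = -247873 - (13 + 170*I*√78) = -247873 + (-13 - 170*I*√78) = -247886 - 170*I*√78 ≈ -2.4789e+5 - 1501.4*I)
K - g = 16925607/476 - (-247886 - 170*I*√78) = 16925607/476 + (247886 + 170*I*√78) = 134919343/476 + 170*I*√78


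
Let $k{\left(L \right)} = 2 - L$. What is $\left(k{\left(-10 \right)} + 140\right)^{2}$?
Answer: $23104$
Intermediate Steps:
$\left(k{\left(-10 \right)} + 140\right)^{2} = \left(\left(2 - -10\right) + 140\right)^{2} = \left(\left(2 + 10\right) + 140\right)^{2} = \left(12 + 140\right)^{2} = 152^{2} = 23104$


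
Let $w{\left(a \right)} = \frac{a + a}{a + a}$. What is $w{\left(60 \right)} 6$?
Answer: $6$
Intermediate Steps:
$w{\left(a \right)} = 1$ ($w{\left(a \right)} = \frac{2 a}{2 a} = 2 a \frac{1}{2 a} = 1$)
$w{\left(60 \right)} 6 = 1 \cdot 6 = 6$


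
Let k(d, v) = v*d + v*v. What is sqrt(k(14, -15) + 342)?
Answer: sqrt(357) ≈ 18.894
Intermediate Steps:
k(d, v) = v**2 + d*v (k(d, v) = d*v + v**2 = v**2 + d*v)
sqrt(k(14, -15) + 342) = sqrt(-15*(14 - 15) + 342) = sqrt(-15*(-1) + 342) = sqrt(15 + 342) = sqrt(357)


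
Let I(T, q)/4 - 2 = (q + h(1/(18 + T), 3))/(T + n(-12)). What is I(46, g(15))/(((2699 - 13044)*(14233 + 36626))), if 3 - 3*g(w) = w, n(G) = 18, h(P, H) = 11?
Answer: -3/187070704 ≈ -1.6037e-8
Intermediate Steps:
g(w) = 1 - w/3
I(T, q) = 8 + 4*(11 + q)/(18 + T) (I(T, q) = 8 + 4*((q + 11)/(T + 18)) = 8 + 4*((11 + q)/(18 + T)) = 8 + 4*(11 + q)/(18 + T))
I(46, g(15))/(((2699 - 13044)*(14233 + 36626))) = (4*(47 + (1 - 1/3*15) + 2*46)/(18 + 46))/(((2699 - 13044)*(14233 + 36626))) = (4*(47 + (1 - 5) + 92)/64)/((-10345*50859)) = (4*(1/64)*(47 - 4 + 92))/(-526136355) = (4*(1/64)*135)*(-1/526136355) = (135/16)*(-1/526136355) = -3/187070704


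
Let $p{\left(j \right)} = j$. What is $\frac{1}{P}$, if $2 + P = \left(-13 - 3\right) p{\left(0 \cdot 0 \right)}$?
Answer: $- \frac{1}{2} \approx -0.5$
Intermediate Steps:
$P = -2$ ($P = -2 + \left(-13 - 3\right) 0 \cdot 0 = -2 - 0 = -2 + 0 = -2$)
$\frac{1}{P} = \frac{1}{-2} = - \frac{1}{2}$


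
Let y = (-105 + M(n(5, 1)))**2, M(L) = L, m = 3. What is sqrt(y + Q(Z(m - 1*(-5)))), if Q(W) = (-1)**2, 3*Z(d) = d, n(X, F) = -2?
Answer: 5*sqrt(458) ≈ 107.00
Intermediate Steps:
Z(d) = d/3
Q(W) = 1
y = 11449 (y = (-105 - 2)**2 = (-107)**2 = 11449)
sqrt(y + Q(Z(m - 1*(-5)))) = sqrt(11449 + 1) = sqrt(11450) = 5*sqrt(458)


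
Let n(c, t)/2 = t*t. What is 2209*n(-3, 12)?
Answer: 636192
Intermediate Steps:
n(c, t) = 2*t² (n(c, t) = 2*(t*t) = 2*t²)
2209*n(-3, 12) = 2209*(2*12²) = 2209*(2*144) = 2209*288 = 636192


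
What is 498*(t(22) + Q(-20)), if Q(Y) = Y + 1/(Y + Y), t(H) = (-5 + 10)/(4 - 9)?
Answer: -209409/20 ≈ -10470.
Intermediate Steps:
t(H) = -1 (t(H) = 5/(-5) = 5*(-⅕) = -1)
Q(Y) = Y + 1/(2*Y)
498*(t(22) + Q(-20)) = 498*(-1 + (-20 + (½)/(-20))) = 498*(-1 + (-20 + (½)*(-1/20))) = 498*(-1 + (-20 - 1/40)) = 498*(-1 - 801/40) = 498*(-841/40) = -209409/20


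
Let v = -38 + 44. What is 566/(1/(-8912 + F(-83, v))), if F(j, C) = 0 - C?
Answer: -5047588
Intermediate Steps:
v = 6
F(j, C) = -C
566/(1/(-8912 + F(-83, v))) = 566/(1/(-8912 - 1*6)) = 566/(1/(-8912 - 6)) = 566/(1/(-8918)) = 566/(-1/8918) = 566*(-8918) = -5047588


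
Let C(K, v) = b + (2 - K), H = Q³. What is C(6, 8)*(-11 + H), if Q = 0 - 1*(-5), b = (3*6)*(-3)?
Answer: -6612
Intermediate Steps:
b = -54 (b = 18*(-3) = -54)
Q = 5 (Q = 0 + 5 = 5)
H = 125 (H = 5³ = 125)
C(K, v) = -52 - K (C(K, v) = -54 + (2 - K) = -52 - K)
C(6, 8)*(-11 + H) = (-52 - 1*6)*(-11 + 125) = (-52 - 6)*114 = -58*114 = -6612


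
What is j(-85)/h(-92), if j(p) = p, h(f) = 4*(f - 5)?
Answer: 85/388 ≈ 0.21907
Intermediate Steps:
h(f) = -20 + 4*f (h(f) = 4*(-5 + f) = -20 + 4*f)
j(-85)/h(-92) = -85/(-20 + 4*(-92)) = -85/(-20 - 368) = -85/(-388) = -85*(-1/388) = 85/388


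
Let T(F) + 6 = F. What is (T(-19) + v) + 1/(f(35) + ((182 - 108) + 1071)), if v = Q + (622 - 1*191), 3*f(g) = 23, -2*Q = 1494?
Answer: -1179175/3458 ≈ -341.00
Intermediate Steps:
Q = -747 (Q = -½*1494 = -747)
f(g) = 23/3 (f(g) = (⅓)*23 = 23/3)
T(F) = -6 + F
v = -316 (v = -747 + (622 - 1*191) = -747 + (622 - 191) = -747 + 431 = -316)
(T(-19) + v) + 1/(f(35) + ((182 - 108) + 1071)) = ((-6 - 19) - 316) + 1/(23/3 + ((182 - 108) + 1071)) = (-25 - 316) + 1/(23/3 + (74 + 1071)) = -341 + 1/(23/3 + 1145) = -341 + 1/(3458/3) = -341 + 3/3458 = -1179175/3458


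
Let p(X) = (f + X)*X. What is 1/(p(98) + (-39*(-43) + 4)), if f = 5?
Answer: 1/11775 ≈ 8.4926e-5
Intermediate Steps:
p(X) = X*(5 + X) (p(X) = (5 + X)*X = X*(5 + X))
1/(p(98) + (-39*(-43) + 4)) = 1/(98*(5 + 98) + (-39*(-43) + 4)) = 1/(98*103 + (1677 + 4)) = 1/(10094 + 1681) = 1/11775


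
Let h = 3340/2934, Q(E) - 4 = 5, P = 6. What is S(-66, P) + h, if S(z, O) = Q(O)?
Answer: 14873/1467 ≈ 10.138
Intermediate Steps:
Q(E) = 9 (Q(E) = 4 + 5 = 9)
S(z, O) = 9
h = 1670/1467 (h = 3340*(1/2934) = 1670/1467 ≈ 1.1384)
S(-66, P) + h = 9 + 1670/1467 = 14873/1467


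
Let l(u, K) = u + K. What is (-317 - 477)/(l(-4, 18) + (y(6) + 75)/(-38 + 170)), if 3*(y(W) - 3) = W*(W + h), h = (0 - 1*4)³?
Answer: -52404/905 ≈ -57.905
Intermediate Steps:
h = -64 (h = (0 - 4)³ = (-4)³ = -64)
y(W) = 3 + W*(-64 + W)/3 (y(W) = 3 + (W*(W - 64))/3 = 3 + (W*(-64 + W))/3 = 3 + W*(-64 + W)/3)
l(u, K) = K + u
(-317 - 477)/(l(-4, 18) + (y(6) + 75)/(-38 + 170)) = (-317 - 477)/((18 - 4) + ((3 - 64/3*6 + (⅓)*6²) + 75)/(-38 + 170)) = -794/(14 + ((3 - 128 + (⅓)*36) + 75)/132) = -794/(14 + ((3 - 128 + 12) + 75)*(1/132)) = -794/(14 + (-113 + 75)*(1/132)) = -794/(14 - 38*1/132) = -794/(14 - 19/66) = -794/905/66 = -794*66/905 = -52404/905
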